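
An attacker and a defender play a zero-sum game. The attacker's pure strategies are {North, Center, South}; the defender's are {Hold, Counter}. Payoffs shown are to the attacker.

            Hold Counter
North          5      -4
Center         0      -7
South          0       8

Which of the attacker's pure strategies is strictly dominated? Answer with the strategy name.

Center

North gives a strictly higher payoff than Center against every column: 5 > 0, -4 > -7.
So Center is strictly dominated and the attacker never plays it.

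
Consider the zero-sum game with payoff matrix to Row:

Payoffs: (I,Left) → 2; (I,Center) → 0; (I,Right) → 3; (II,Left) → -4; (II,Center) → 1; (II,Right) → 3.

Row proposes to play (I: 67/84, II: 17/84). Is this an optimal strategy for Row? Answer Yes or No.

No

Against Left this mix gives (67/84)·2 + (17/84)·(-4) = 11/14.
Against Center this mix gives (67/84)·0 + (17/84)·1 = 17/84.
Against Right this mix gives (67/84)·3 + (17/84)·3 = 3.
Column will play Center, holding Row to 17/84. Shifting weight toward the row that does better against Center would raise this floor (the equalizing mix achieves 2/7 against both Center and Left), so the proposed strategy is not optimal.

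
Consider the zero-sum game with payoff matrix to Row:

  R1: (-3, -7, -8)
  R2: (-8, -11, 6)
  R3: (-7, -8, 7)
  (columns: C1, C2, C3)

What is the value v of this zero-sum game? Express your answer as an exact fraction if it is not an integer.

Row minima: R1 → -8, R2 → -11, R3 → -8; maximin = -8.
Column maxima: C1 → -3, C2 → -7, C3 → 7; minimax = -7.
-8 ≠ -7, so there is no saddle point; optimal play is mixed.
R2 is strictly dominated by R3, so Row never plays it.
C1 is strictly dominated by C2 (it gives Row strictly more in every row), so Column never plays it.
On the remaining 2×2 (R1, R3 vs C2, C3):
Let Row play R1 with probability p. Expected payoff against C2: (-7)p + (-8)(1−p) = p − 8; against C3: (-8)p + 7(1−p) = −15p + 7.
Setting these equal: p − 8 = −15p + 7 ⇒ 16p = 15 ⇒ p = 15/16, and the value is (1)·(15/16) − 8 = -113/16.
For Column: with q = P(C2), equating R1's and R3's payoffs gives q − 8 = −15q + 7 ⇒ q = 15/16.

-113/16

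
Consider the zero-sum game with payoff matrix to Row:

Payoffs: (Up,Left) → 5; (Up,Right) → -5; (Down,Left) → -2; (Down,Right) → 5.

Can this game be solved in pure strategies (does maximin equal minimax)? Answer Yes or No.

Row minima: Up → -5, Down → -2; maximin = -2.
Column maxima: Left → 5, Right → 5; minimax = 5.
-2 ≠ 5, so no pure-strategy equilibrium exists.

No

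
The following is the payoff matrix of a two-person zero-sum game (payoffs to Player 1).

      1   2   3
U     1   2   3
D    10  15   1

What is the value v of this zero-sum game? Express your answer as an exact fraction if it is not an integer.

29/11

Row minima: U → 1, D → 1; maximin = 1.
Column maxima: 1 → 10, 2 → 15, 3 → 3; minimax = 3.
1 ≠ 3, so there is no saddle point; optimal play is mixed.
2 is strictly dominated by 1 (it gives Player 1 strictly more in every row), so Player 2 never plays it.
On the remaining 2×2 (U, D vs 1, 3):
Let Player 1 play U with probability p. Expected payoff against 1: 1p + 10(1−p) = −9p + 10; against 3: 3p + 1(1−p) = 2p + 1.
Setting these equal: −9p + 10 = 2p + 1 ⇒ −11p = -9 ⇒ p = 9/11, and the value is (-9)·(9/11) + 10 = 29/11.
For Player 2: with q = P(1), equating U's and D's payoffs gives −2q + 3 = 9q + 1 ⇒ q = 2/11.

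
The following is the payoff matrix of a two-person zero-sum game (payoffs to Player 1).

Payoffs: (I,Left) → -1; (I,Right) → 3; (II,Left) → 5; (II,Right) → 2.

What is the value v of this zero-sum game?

Row minima: I → -1, II → 2; maximin = 2.
Column maxima: Left → 5, Right → 3; minimax = 3.
2 ≠ 3, so there is no saddle point; optimal play is mixed.
Let Player 1 play I with probability p. Expected payoff against Left: (-1)p + 5(1−p) = −6p + 5; against Right: 3p + 2(1−p) = p + 2.
Setting these equal: −6p + 5 = p + 2 ⇒ −7p = -3 ⇒ p = 3/7, and the value is (-6)·(3/7) + 5 = 17/7.
For Player 2: with q = P(Left), equating I's and II's payoffs gives −4q + 3 = 3q + 2 ⇒ q = 1/7.

17/7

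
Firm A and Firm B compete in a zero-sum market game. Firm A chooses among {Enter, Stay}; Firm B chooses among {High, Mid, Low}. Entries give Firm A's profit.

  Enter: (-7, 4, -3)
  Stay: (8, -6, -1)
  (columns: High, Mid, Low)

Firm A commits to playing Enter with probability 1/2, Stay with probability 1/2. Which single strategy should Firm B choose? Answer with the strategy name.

If Firm B plays High, Firm A's expected payoff is (1/2)·(-7) + (1/2)·8 = 1/2.
If Firm B plays Mid, Firm A's expected payoff is (1/2)·4 + (1/2)·(-6) = -1.
If Firm B plays Low, Firm A's expected payoff is (1/2)·(-3) + (1/2)·(-1) = -2.
Firm B minimizes Firm A's payoff; the smallest is -2, so the best response is Low.

Low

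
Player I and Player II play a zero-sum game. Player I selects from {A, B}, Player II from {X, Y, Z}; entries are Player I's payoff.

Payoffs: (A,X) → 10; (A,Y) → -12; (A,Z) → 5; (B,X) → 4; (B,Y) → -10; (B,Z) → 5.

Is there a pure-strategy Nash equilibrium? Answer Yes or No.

Yes

Row minima: A → -12, B → -10; maximin = -10.
Column maxima: X → 10, Y → -10, Z → 5; minimax = -10.
maximin = minimax = -10, so a saddle point exists.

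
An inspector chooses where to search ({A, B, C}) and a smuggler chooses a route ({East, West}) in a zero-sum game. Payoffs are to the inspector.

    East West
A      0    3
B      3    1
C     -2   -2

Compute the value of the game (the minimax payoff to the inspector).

Row minima: A → 0, B → 1, C → -2; maximin = 1.
Column maxima: East → 3, West → 3; minimax = 3.
1 ≠ 3, so there is no saddle point; optimal play is mixed.
C is strictly dominated by A, so the inspector never plays it.
On the remaining 2×2 (A, B vs East, West):
Let the inspector play A with probability p. Expected payoff against East: 0p + 3(1−p) = −3p + 3; against West: 3p + 1(1−p) = 2p + 1.
Setting these equal: −3p + 3 = 2p + 1 ⇒ −5p = -2 ⇒ p = 2/5, and the value is (-3)·(2/5) + 3 = 9/5.
For the smuggler: with q = P(East), equating A's and B's payoffs gives −3q + 3 = 2q + 1 ⇒ q = 2/5.

9/5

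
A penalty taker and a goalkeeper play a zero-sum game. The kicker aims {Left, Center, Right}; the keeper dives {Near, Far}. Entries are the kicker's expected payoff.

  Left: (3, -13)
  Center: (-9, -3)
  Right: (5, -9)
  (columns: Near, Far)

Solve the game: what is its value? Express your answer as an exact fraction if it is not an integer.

Row minima: Left → -13, Center → -9, Right → -9; maximin = -9.
Column maxima: Near → 5, Far → -3; minimax = -3.
-9 ≠ -3, so there is no saddle point; optimal play is mixed.
Left is strictly dominated by Right, so the kicker never plays it.
On the remaining 2×2 (Center, Right vs Near, Far):
Let the kicker play Center with probability p. Expected payoff against Near: (-9)p + 5(1−p) = −14p + 5; against Far: (-3)p + (-9)(1−p) = 6p − 9.
Setting these equal: −14p + 5 = 6p − 9 ⇒ −20p = -14 ⇒ p = 7/10, and the value is (-14)·(7/10) + 5 = -24/5.
For the keeper: with q = P(Near), equating Center's and Right's payoffs gives −6q − 3 = 14q − 9 ⇒ q = 3/10.

-24/5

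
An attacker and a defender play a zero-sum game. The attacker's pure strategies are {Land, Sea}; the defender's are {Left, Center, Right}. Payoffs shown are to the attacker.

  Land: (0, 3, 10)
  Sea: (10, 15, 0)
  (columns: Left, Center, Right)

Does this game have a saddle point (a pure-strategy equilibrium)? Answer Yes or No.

Row minima: Land → 0, Sea → 0; maximin = 0.
Column maxima: Left → 10, Center → 15, Right → 10; minimax = 10.
0 ≠ 10, so no pure-strategy equilibrium exists.

No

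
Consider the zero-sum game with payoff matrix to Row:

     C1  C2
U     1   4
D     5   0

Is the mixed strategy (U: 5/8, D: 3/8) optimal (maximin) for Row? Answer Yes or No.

Yes

Against C1 this mix gives (5/8)·1 + (3/8)·5 = 5/2.
Against C2 this mix gives (5/8)·4 + (3/8)·0 = 5/2.
All of Column's active replies (C1, C2) yield 5/2, and no column does worse for Row. The mix makes Column indifferent and guarantees 5/2, so it is optimal.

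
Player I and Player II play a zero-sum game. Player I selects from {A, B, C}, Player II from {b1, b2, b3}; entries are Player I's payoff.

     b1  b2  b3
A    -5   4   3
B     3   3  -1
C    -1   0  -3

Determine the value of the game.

1/3

Row minima: A → -5, B → -1, C → -3; maximin = -1.
Column maxima: b1 → 3, b2 → 4, b3 → 3; minimax = 3.
-1 ≠ 3, so there is no saddle point; optimal play is mixed.
C is strictly dominated by B, so Player I never plays it.
b2 is strictly dominated by b3 (it gives Player I strictly more in every row), so Player II never plays it.
On the remaining 2×2 (A, B vs b1, b3):
Let Player I play A with probability p. Expected payoff against b1: (-5)p + 3(1−p) = −8p + 3; against b3: 3p + (-1)(1−p) = 4p − 1.
Setting these equal: −8p + 3 = 4p − 1 ⇒ −12p = -4 ⇒ p = 1/3, and the value is (-8)·(1/3) + 3 = 1/3.
For Player II: with q = P(b1), equating A's and B's payoffs gives −8q + 3 = 4q − 1 ⇒ q = 1/3.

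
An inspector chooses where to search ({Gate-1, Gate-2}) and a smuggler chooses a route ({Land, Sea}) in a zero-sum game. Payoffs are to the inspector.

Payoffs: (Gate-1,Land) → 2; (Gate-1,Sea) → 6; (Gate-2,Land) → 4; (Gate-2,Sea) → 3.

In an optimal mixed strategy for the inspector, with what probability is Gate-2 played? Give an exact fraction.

Row minima: Gate-1 → 2, Gate-2 → 3; maximin = 3.
Column maxima: Land → 4, Sea → 6; minimax = 4.
3 ≠ 4, so there is no saddle point; optimal play is mixed.
Let the inspector play Gate-1 with probability p. Expected payoff against Land: 2p + 4(1−p) = −2p + 4; against Sea: 6p + 3(1−p) = 3p + 3.
Setting these equal: −2p + 4 = 3p + 3 ⇒ −5p = -1 ⇒ p = 1/5, and the value is (-2)·(1/5) + 4 = 18/5.
For the smuggler: with q = P(Land), equating Gate-1's and Gate-2's payoffs gives −4q + 6 = q + 3 ⇒ q = 3/5.

4/5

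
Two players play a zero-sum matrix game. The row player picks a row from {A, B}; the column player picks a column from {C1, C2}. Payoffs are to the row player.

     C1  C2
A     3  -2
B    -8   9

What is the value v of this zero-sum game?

1/2

Row minima: A → -2, B → -8; maximin = -2.
Column maxima: C1 → 3, C2 → 9; minimax = 3.
-2 ≠ 3, so there is no saddle point; optimal play is mixed.
Let the row player play A with probability p. Expected payoff against C1: 3p + (-8)(1−p) = 11p − 8; against C2: (-2)p + 9(1−p) = −11p + 9.
Setting these equal: 11p − 8 = −11p + 9 ⇒ 22p = 17 ⇒ p = 17/22, and the value is (11)·(17/22) − 8 = 1/2.
For the column player: with q = P(C1), equating A's and B's payoffs gives 5q − 2 = −17q + 9 ⇒ q = 1/2.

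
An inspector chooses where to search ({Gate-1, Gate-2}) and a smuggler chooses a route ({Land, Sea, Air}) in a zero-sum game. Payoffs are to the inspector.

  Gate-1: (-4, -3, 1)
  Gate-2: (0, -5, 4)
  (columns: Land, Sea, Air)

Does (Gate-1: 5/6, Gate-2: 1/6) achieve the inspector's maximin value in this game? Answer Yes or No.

Against Land this mix gives (5/6)·(-4) + (1/6)·0 = -10/3.
Against Sea this mix gives (5/6)·(-3) + (1/6)·(-5) = -10/3.
Against Air this mix gives (5/6)·1 + (1/6)·4 = 3/2.
All of the smuggler's active replies (Land, Sea) yield -10/3, and no column does worse for the inspector. The mix makes the smuggler indifferent and guarantees -10/3, so it is optimal.

Yes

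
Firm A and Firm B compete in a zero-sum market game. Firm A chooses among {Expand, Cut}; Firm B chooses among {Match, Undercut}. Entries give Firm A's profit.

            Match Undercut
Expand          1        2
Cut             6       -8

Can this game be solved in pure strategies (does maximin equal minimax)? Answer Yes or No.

Row minima: Expand → 1, Cut → -8; maximin = 1.
Column maxima: Match → 6, Undercut → 2; minimax = 2.
1 ≠ 2, so no pure-strategy equilibrium exists.

No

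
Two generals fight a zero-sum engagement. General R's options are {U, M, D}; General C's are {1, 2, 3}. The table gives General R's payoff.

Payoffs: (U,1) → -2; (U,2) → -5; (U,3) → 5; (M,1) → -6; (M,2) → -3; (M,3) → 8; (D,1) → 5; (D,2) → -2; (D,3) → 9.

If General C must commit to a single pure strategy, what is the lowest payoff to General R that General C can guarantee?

-2

Column maxima: 1 → 5, 2 → -2, 3 → 9.
The smallest of these is -2.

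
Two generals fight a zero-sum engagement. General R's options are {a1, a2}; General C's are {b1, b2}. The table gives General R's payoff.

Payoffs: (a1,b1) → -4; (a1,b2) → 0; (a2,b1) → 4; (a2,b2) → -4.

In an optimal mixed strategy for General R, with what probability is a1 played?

2/3

Row minima: a1 → -4, a2 → -4; maximin = -4.
Column maxima: b1 → 4, b2 → 0; minimax = 0.
-4 ≠ 0, so there is no saddle point; optimal play is mixed.
Let General R play a1 with probability p. Expected payoff against b1: (-4)p + 4(1−p) = −8p + 4; against b2: 0p + (-4)(1−p) = 4p − 4.
Setting these equal: −8p + 4 = 4p − 4 ⇒ −12p = -8 ⇒ p = 2/3, and the value is (-8)·(2/3) + 4 = -4/3.
For General C: with q = P(b1), equating a1's and a2's payoffs gives −4q = 8q − 4 ⇒ q = 1/3.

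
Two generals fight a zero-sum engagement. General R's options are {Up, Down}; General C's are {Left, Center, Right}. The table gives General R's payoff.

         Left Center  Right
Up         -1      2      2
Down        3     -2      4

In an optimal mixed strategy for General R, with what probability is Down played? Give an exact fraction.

3/8

Row minima: Up → -1, Down → -2; maximin = -1.
Column maxima: Left → 3, Center → 2, Right → 4; minimax = 2.
-1 ≠ 2, so there is no saddle point; optimal play is mixed.
Right is strictly dominated by Left (it gives General R strictly more in every row), so General C never plays it.
On the remaining 2×2 (Up, Down vs Left, Center):
Let General R play Up with probability p. Expected payoff against Left: (-1)p + 3(1−p) = −4p + 3; against Center: 2p + (-2)(1−p) = 4p − 2.
Setting these equal: −4p + 3 = 4p − 2 ⇒ −8p = -5 ⇒ p = 5/8, and the value is (-4)·(5/8) + 3 = 1/2.
For General C: with q = P(Left), equating Up's and Down's payoffs gives −3q + 2 = 5q − 2 ⇒ q = 1/2.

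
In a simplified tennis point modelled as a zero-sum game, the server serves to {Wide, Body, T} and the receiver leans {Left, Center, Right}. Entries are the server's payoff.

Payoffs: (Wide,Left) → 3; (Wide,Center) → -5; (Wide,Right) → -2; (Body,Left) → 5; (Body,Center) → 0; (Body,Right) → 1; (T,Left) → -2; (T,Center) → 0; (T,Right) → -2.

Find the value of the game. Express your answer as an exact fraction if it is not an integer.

0

Row minima: Wide → -5, Body → 0, T → -2; maximin = 0.
Column maxima: Left → 5, Center → 0, Right → 1; minimax = 0.
Since maximin = minimax = 0, there is a saddle point and the value is 0.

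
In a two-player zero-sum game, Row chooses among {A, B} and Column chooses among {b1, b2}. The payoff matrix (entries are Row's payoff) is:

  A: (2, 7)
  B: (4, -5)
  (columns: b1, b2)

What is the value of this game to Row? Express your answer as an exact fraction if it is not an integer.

19/7

Row minima: A → 2, B → -5; maximin = 2.
Column maxima: b1 → 4, b2 → 7; minimax = 4.
2 ≠ 4, so there is no saddle point; optimal play is mixed.
Let Row play A with probability p. Expected payoff against b1: 2p + 4(1−p) = −2p + 4; against b2: 7p + (-5)(1−p) = 12p − 5.
Setting these equal: −2p + 4 = 12p − 5 ⇒ −14p = -9 ⇒ p = 9/14, and the value is (-2)·(9/14) + 4 = 19/7.
For Column: with q = P(b1), equating A's and B's payoffs gives −5q + 7 = 9q − 5 ⇒ q = 6/7.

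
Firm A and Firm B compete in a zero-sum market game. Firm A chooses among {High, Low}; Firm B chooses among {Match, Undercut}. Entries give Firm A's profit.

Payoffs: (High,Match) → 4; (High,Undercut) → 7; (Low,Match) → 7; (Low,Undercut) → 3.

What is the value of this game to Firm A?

37/7

Row minima: High → 4, Low → 3; maximin = 4.
Column maxima: Match → 7, Undercut → 7; minimax = 7.
4 ≠ 7, so there is no saddle point; optimal play is mixed.
Let Firm A play High with probability p. Expected payoff against Match: 4p + 7(1−p) = −3p + 7; against Undercut: 7p + 3(1−p) = 4p + 3.
Setting these equal: −3p + 7 = 4p + 3 ⇒ −7p = -4 ⇒ p = 4/7, and the value is (-3)·(4/7) + 7 = 37/7.
For Firm B: with q = P(Match), equating High's and Low's payoffs gives −3q + 7 = 4q + 3 ⇒ q = 4/7.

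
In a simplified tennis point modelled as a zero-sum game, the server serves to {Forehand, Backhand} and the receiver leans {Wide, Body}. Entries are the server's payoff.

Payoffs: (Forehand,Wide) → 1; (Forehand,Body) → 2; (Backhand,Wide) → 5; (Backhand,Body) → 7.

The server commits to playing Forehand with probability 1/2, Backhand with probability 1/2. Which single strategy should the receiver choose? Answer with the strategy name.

Wide

If the receiver plays Wide, the server's expected payoff is (1/2)·1 + (1/2)·5 = 3.
If the receiver plays Body, the server's expected payoff is (1/2)·2 + (1/2)·7 = 9/2.
The receiver minimizes the server's payoff; the smallest is 3, so the best response is Wide.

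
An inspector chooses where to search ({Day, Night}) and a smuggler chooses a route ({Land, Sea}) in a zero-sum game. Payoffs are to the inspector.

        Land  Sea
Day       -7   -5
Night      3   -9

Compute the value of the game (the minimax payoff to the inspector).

-39/7

Row minima: Day → -7, Night → -9; maximin = -7.
Column maxima: Land → 3, Sea → -5; minimax = -5.
-7 ≠ -5, so there is no saddle point; optimal play is mixed.
Let the inspector play Day with probability p. Expected payoff against Land: (-7)p + 3(1−p) = −10p + 3; against Sea: (-5)p + (-9)(1−p) = 4p − 9.
Setting these equal: −10p + 3 = 4p − 9 ⇒ −14p = -12 ⇒ p = 6/7, and the value is (-10)·(6/7) + 3 = -39/7.
For the smuggler: with q = P(Land), equating Day's and Night's payoffs gives −2q − 5 = 12q − 9 ⇒ q = 2/7.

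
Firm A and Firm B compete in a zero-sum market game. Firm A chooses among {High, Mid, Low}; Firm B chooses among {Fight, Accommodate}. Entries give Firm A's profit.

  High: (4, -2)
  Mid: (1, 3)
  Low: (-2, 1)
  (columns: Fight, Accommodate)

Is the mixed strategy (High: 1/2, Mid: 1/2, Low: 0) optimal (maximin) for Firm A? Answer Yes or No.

Against Fight this mix gives (1/2)·4 + (1/2)·1 = 5/2.
Against Accommodate this mix gives (1/2)·(-2) + (1/2)·3 = 1/2.
Firm B will play Accommodate, holding Firm A to 1/2. Shifting weight toward the row that does better against Accommodate would raise this floor (the equalizing mix achieves 7/4 against both Accommodate and Fight), so the proposed strategy is not optimal.

No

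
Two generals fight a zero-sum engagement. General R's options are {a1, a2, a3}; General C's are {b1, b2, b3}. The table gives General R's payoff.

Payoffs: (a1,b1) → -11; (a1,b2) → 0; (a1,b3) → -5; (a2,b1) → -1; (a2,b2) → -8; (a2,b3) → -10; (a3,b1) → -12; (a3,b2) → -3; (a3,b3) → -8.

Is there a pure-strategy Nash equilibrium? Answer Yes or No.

No

Row minima: a1 → -11, a2 → -10, a3 → -12; maximin = -10.
Column maxima: b1 → -1, b2 → 0, b3 → -5; minimax = -5.
-10 ≠ -5, so no pure-strategy equilibrium exists.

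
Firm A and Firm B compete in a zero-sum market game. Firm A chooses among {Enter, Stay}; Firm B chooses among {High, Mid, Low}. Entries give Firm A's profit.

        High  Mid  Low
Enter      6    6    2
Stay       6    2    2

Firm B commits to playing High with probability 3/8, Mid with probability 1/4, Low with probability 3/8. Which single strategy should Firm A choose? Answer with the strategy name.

Enter

Expected payoff of Enter: (3/8)·6 + (1/4)·6 + (3/8)·2 = 9/2.
Expected payoff of Stay: (3/8)·6 + (1/4)·2 + (3/8)·2 = 7/2.
The largest is 9/2, so Firm A's best response is Enter.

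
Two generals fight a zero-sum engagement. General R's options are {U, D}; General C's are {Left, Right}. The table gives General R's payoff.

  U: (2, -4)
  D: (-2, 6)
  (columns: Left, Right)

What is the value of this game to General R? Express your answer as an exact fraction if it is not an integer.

Row minima: U → -4, D → -2; maximin = -2.
Column maxima: Left → 2, Right → 6; minimax = 2.
-2 ≠ 2, so there is no saddle point; optimal play is mixed.
Let General R play U with probability p. Expected payoff against Left: 2p + (-2)(1−p) = 4p − 2; against Right: (-4)p + 6(1−p) = −10p + 6.
Setting these equal: 4p − 2 = −10p + 6 ⇒ 14p = 8 ⇒ p = 4/7, and the value is (4)·(4/7) − 2 = 2/7.
For General C: with q = P(Left), equating U's and D's payoffs gives 6q − 4 = −8q + 6 ⇒ q = 5/7.

2/7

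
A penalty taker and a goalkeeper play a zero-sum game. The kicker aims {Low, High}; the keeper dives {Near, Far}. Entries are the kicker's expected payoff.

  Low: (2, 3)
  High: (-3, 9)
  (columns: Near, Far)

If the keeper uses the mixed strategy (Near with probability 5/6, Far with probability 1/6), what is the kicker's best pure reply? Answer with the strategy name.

Low

Expected payoff of Low: (5/6)·2 + (1/6)·3 = 13/6.
Expected payoff of High: (5/6)·(-3) + (1/6)·9 = -1.
The largest is 13/6, so the kicker's best response is Low.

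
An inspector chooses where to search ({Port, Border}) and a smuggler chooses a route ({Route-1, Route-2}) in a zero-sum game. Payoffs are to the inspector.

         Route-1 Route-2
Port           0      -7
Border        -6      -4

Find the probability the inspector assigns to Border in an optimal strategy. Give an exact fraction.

7/9

Row minima: Port → -7, Border → -6; maximin = -6.
Column maxima: Route-1 → 0, Route-2 → -4; minimax = -4.
-6 ≠ -4, so there is no saddle point; optimal play is mixed.
Let the inspector play Port with probability p. Expected payoff against Route-1: 0p + (-6)(1−p) = 6p − 6; against Route-2: (-7)p + (-4)(1−p) = −3p − 4.
Setting these equal: 6p − 6 = −3p − 4 ⇒ 9p = 2 ⇒ p = 2/9, and the value is (6)·(2/9) − 6 = -14/3.
For the smuggler: with q = P(Route-1), equating Port's and Border's payoffs gives 7q − 7 = −2q − 4 ⇒ q = 1/3.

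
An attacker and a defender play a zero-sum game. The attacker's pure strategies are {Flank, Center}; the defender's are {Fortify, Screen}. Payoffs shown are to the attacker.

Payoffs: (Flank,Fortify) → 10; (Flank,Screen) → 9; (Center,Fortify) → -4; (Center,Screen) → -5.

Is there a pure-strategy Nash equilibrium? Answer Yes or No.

Row minima: Flank → 9, Center → -5; maximin = 9.
Column maxima: Fortify → 10, Screen → 9; minimax = 9.
maximin = minimax = 9, so a saddle point exists.

Yes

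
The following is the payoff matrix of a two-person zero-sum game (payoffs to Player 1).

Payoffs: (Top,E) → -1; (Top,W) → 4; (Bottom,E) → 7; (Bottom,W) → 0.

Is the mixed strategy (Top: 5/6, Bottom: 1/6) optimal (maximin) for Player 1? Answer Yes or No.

Against E this mix gives (5/6)·(-1) + (1/6)·7 = 1/3.
Against W this mix gives (5/6)·4 + (1/6)·0 = 10/3.
Player 2 will play E, holding Player 1 to 1/3. Shifting weight toward the row that does better against E would raise this floor (the equalizing mix achieves 7/3 against both E and W), so the proposed strategy is not optimal.

No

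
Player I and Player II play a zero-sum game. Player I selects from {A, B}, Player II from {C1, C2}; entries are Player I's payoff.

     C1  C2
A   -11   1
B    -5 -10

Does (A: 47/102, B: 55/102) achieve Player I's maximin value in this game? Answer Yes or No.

No

Against C1 this mix gives (47/102)·(-11) + (55/102)·(-5) = -132/17.
Against C2 this mix gives (47/102)·1 + (55/102)·(-10) = -503/102.
Player II will play C1, holding Player I to -132/17. Shifting weight toward the row that does better against C1 would raise this floor (the equalizing mix achieves -115/17 against both C1 and C2), so the proposed strategy is not optimal.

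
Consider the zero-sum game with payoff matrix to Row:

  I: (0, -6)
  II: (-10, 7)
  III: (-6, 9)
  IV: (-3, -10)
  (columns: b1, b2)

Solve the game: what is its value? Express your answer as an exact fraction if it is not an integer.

Row minima: I → -6, II → -10, III → -6, IV → -10; maximin = -6.
Column maxima: b1 → 0, b2 → 9; minimax = 0.
-6 ≠ 0, so there is no saddle point; optimal play is mixed.
II is strictly dominated by III, so Row never plays it.
IV is strictly dominated by I, so Row never plays it.
On the remaining 2×2 (I, III vs b1, b2):
Let Row play I with probability p. Expected payoff against b1: 0p + (-6)(1−p) = 6p − 6; against b2: (-6)p + 9(1−p) = −15p + 9.
Setting these equal: 6p − 6 = −15p + 9 ⇒ 21p = 15 ⇒ p = 5/7, and the value is (6)·(5/7) − 6 = -12/7.
For Column: with q = P(b1), equating I's and III's payoffs gives 6q − 6 = −15q + 9 ⇒ q = 5/7.

-12/7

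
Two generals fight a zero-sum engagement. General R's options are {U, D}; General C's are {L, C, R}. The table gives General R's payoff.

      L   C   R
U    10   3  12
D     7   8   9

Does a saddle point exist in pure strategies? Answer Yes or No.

No

Row minima: U → 3, D → 7; maximin = 7.
Column maxima: L → 10, C → 8, R → 12; minimax = 8.
7 ≠ 8, so no pure-strategy equilibrium exists.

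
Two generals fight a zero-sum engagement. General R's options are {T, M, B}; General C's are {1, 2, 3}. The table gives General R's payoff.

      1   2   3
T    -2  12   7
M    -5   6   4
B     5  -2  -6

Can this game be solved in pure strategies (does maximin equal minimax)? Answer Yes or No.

Row minima: T → -2, M → -5, B → -6; maximin = -2.
Column maxima: 1 → 5, 2 → 12, 3 → 7; minimax = 5.
-2 ≠ 5, so no pure-strategy equilibrium exists.

No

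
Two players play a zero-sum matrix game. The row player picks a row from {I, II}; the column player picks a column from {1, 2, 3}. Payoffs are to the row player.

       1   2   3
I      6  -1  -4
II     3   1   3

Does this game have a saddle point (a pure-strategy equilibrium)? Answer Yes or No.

Yes

Row minima: I → -4, II → 1; maximin = 1.
Column maxima: 1 → 6, 2 → 1, 3 → 3; minimax = 1.
maximin = minimax = 1, so a saddle point exists.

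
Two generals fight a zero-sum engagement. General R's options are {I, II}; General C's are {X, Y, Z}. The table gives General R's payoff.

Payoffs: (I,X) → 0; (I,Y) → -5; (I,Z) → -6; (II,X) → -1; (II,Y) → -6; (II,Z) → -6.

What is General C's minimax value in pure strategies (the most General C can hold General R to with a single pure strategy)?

Column maxima: X → 0, Y → -5, Z → -6.
The smallest of these is -6.

-6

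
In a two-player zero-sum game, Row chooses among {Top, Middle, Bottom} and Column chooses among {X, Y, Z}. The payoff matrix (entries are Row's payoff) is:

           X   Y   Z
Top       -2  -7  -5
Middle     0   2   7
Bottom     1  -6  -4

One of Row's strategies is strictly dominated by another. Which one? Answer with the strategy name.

Top

Middle gives a strictly higher payoff than Top against every column: 0 > -2, 2 > -7, 7 > -5.
So Top is strictly dominated and Row never plays it.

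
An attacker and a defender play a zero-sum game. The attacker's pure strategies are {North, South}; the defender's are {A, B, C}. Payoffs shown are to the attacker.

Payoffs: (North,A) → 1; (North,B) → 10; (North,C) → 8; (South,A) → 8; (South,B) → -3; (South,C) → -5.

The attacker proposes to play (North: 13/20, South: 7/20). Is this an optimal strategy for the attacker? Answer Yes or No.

Against A this mix gives (13/20)·1 + (7/20)·8 = 69/20.
Against B this mix gives (13/20)·10 + (7/20)·(-3) = 109/20.
Against C this mix gives (13/20)·8 + (7/20)·(-5) = 69/20.
All of the defender's active replies (A, C) yield 69/20, and no column does worse for the attacker. The mix makes the defender indifferent and guarantees 69/20, so it is optimal.

Yes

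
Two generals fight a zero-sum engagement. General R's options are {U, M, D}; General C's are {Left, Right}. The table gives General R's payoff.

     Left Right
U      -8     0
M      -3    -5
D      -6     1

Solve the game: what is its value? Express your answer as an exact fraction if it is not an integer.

-11/3

Row minima: U → -8, M → -5, D → -6; maximin = -5.
Column maxima: Left → -3, Right → 1; minimax = -3.
-5 ≠ -3, so there is no saddle point; optimal play is mixed.
U is strictly dominated by D, so General R never plays it.
On the remaining 2×2 (M, D vs Left, Right):
Let General R play M with probability p. Expected payoff against Left: (-3)p + (-6)(1−p) = 3p − 6; against Right: (-5)p + 1(1−p) = −6p + 1.
Setting these equal: 3p − 6 = −6p + 1 ⇒ 9p = 7 ⇒ p = 7/9, and the value is (3)·(7/9) − 6 = -11/3.
For General C: with q = P(Left), equating M's and D's payoffs gives 2q − 5 = −7q + 1 ⇒ q = 2/3.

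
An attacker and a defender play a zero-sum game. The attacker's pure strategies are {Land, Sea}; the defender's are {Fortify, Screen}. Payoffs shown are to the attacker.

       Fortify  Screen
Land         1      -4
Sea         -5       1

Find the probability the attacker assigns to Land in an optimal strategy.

6/11

Row minima: Land → -4, Sea → -5; maximin = -4.
Column maxima: Fortify → 1, Screen → 1; minimax = 1.
-4 ≠ 1, so there is no saddle point; optimal play is mixed.
Let the attacker play Land with probability p. Expected payoff against Fortify: 1p + (-5)(1−p) = 6p − 5; against Screen: (-4)p + 1(1−p) = −5p + 1.
Setting these equal: 6p − 5 = −5p + 1 ⇒ 11p = 6 ⇒ p = 6/11, and the value is (6)·(6/11) − 5 = -19/11.
For the defender: with q = P(Fortify), equating Land's and Sea's payoffs gives 5q − 4 = −6q + 1 ⇒ q = 5/11.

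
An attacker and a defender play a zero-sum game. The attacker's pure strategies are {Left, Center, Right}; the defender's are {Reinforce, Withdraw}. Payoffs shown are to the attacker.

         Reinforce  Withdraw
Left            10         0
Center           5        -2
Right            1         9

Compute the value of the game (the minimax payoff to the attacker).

5

Row minima: Left → 0, Center → -2, Right → 1; maximin = 1.
Column maxima: Reinforce → 10, Withdraw → 9; minimax = 9.
1 ≠ 9, so there is no saddle point; optimal play is mixed.
Center is strictly dominated by Left, so the attacker never plays it.
On the remaining 2×2 (Left, Right vs Reinforce, Withdraw):
Let the attacker play Left with probability p. Expected payoff against Reinforce: 10p + 1(1−p) = 9p + 1; against Withdraw: 0p + 9(1−p) = −9p + 9.
Setting these equal: 9p + 1 = −9p + 9 ⇒ 18p = 8 ⇒ p = 4/9, and the value is (9)·(4/9) + 1 = 5.
For the defender: with q = P(Reinforce), equating Left's and Right's payoffs gives 10q = −8q + 9 ⇒ q = 1/2.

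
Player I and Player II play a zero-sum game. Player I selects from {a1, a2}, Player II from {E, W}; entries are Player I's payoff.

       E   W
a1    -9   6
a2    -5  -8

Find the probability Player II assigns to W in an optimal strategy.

2/9

Row minima: a1 → -9, a2 → -8; maximin = -8.
Column maxima: E → -5, W → 6; minimax = -5.
-8 ≠ -5, so there is no saddle point; optimal play is mixed.
Let Player I play a1 with probability p. Expected payoff against E: (-9)p + (-5)(1−p) = −4p − 5; against W: 6p + (-8)(1−p) = 14p − 8.
Setting these equal: −4p − 5 = 14p − 8 ⇒ −18p = -3 ⇒ p = 1/6, and the value is (-4)·(1/6) − 5 = -17/3.
For Player II: with q = P(E), equating a1's and a2's payoffs gives −15q + 6 = 3q − 8 ⇒ q = 7/9.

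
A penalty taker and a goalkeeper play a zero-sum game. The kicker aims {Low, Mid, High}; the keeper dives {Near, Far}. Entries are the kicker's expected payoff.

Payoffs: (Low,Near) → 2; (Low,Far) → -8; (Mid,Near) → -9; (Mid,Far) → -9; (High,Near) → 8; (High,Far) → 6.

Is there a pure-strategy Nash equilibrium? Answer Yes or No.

Row minima: Low → -8, Mid → -9, High → 6; maximin = 6.
Column maxima: Near → 8, Far → 6; minimax = 6.
maximin = minimax = 6, so a saddle point exists.

Yes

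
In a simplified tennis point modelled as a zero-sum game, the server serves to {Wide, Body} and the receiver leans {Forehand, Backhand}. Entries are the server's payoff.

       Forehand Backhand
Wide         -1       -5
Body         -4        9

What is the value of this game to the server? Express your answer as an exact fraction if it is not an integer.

Row minima: Wide → -5, Body → -4; maximin = -4.
Column maxima: Forehand → -1, Backhand → 9; minimax = -1.
-4 ≠ -1, so there is no saddle point; optimal play is mixed.
Let the server play Wide with probability p. Expected payoff against Forehand: (-1)p + (-4)(1−p) = 3p − 4; against Backhand: (-5)p + 9(1−p) = −14p + 9.
Setting these equal: 3p − 4 = −14p + 9 ⇒ 17p = 13 ⇒ p = 13/17, and the value is (3)·(13/17) − 4 = -29/17.
For the receiver: with q = P(Forehand), equating Wide's and Body's payoffs gives 4q − 5 = −13q + 9 ⇒ q = 14/17.

-29/17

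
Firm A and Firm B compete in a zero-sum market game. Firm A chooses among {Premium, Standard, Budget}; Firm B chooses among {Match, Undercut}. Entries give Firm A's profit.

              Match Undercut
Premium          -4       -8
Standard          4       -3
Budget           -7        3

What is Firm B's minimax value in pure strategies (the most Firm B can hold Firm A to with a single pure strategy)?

3

Column maxima: Match → 4, Undercut → 3.
The smallest of these is 3.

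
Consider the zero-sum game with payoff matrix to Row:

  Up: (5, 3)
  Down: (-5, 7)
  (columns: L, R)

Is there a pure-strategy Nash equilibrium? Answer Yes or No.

Row minima: Up → 3, Down → -5; maximin = 3.
Column maxima: L → 5, R → 7; minimax = 5.
3 ≠ 5, so no pure-strategy equilibrium exists.

No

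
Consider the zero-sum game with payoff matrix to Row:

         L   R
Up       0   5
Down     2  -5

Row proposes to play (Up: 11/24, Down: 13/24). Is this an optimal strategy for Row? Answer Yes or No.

No

Against L this mix gives (11/24)·0 + (13/24)·2 = 13/12.
Against R this mix gives (11/24)·5 + (13/24)·(-5) = -5/12.
Column will play R, holding Row to -5/12. Shifting weight toward the row that does better against R would raise this floor (the equalizing mix achieves 5/6 against both R and L), so the proposed strategy is not optimal.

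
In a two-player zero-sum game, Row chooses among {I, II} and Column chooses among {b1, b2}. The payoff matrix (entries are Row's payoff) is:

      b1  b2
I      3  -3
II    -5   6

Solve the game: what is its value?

Row minima: I → -3, II → -5; maximin = -3.
Column maxima: b1 → 3, b2 → 6; minimax = 3.
-3 ≠ 3, so there is no saddle point; optimal play is mixed.
Let Row play I with probability p. Expected payoff against b1: 3p + (-5)(1−p) = 8p − 5; against b2: (-3)p + 6(1−p) = −9p + 6.
Setting these equal: 8p − 5 = −9p + 6 ⇒ 17p = 11 ⇒ p = 11/17, and the value is (8)·(11/17) − 5 = 3/17.
For Column: with q = P(b1), equating I's and II's payoffs gives 6q − 3 = −11q + 6 ⇒ q = 9/17.

3/17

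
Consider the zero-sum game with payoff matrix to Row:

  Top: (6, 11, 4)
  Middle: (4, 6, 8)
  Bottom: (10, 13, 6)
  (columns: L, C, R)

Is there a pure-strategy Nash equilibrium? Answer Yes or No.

No

Row minima: Top → 4, Middle → 4, Bottom → 6; maximin = 6.
Column maxima: L → 10, C → 13, R → 8; minimax = 8.
6 ≠ 8, so no pure-strategy equilibrium exists.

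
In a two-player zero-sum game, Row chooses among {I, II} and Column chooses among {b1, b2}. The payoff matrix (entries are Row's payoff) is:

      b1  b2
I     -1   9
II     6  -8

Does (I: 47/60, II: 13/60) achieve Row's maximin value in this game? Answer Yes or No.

No

Against b1 this mix gives (47/60)·(-1) + (13/60)·6 = 31/60.
Against b2 this mix gives (47/60)·9 + (13/60)·(-8) = 319/60.
Column will play b1, holding Row to 31/60. Shifting weight toward the row that does better against b1 would raise this floor (the equalizing mix achieves 23/12 against both b1 and b2), so the proposed strategy is not optimal.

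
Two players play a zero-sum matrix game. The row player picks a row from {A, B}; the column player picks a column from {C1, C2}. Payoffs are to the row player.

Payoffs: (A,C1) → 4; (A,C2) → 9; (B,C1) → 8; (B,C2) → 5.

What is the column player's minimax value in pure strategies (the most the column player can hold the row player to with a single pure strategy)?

Column maxima: C1 → 8, C2 → 9.
The smallest of these is 8.

8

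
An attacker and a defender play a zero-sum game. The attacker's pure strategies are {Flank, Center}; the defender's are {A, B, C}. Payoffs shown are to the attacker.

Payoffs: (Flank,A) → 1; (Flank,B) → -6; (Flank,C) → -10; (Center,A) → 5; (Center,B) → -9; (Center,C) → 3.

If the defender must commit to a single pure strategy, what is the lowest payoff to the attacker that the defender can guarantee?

-6

Column maxima: A → 5, B → -6, C → 3.
The smallest of these is -6.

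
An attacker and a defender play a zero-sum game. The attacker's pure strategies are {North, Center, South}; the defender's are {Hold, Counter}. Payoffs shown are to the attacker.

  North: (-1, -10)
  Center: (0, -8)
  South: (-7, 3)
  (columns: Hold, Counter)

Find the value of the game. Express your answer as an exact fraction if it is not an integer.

Row minima: North → -10, Center → -8, South → -7; maximin = -7.
Column maxima: Hold → 0, Counter → 3; minimax = 0.
-7 ≠ 0, so there is no saddle point; optimal play is mixed.
North is strictly dominated by Center, so the attacker never plays it.
On the remaining 2×2 (Center, South vs Hold, Counter):
Let the attacker play Center with probability p. Expected payoff against Hold: 0p + (-7)(1−p) = 7p − 7; against Counter: (-8)p + 3(1−p) = −11p + 3.
Setting these equal: 7p − 7 = −11p + 3 ⇒ 18p = 10 ⇒ p = 5/9, and the value is (7)·(5/9) − 7 = -28/9.
For the defender: with q = P(Hold), equating Center's and South's payoffs gives 8q − 8 = −10q + 3 ⇒ q = 11/18.

-28/9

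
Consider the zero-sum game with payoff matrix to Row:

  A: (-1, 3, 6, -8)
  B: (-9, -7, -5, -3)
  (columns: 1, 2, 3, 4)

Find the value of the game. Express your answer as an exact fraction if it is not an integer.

-69/13

Row minima: A → -8, B → -9; maximin = -8.
Column maxima: 1 → -1, 2 → 3, 3 → 6, 4 → -3; minimax = -3.
-8 ≠ -3, so there is no saddle point; optimal play is mixed.
2 is strictly dominated by 1 (it gives Row strictly more in every row), so Column never plays it.
3 is strictly dominated by 1 (it gives Row strictly more in every row), so Column never plays it.
On the remaining 2×2 (A, B vs 1, 4):
Let Row play A with probability p. Expected payoff against 1: (-1)p + (-9)(1−p) = 8p − 9; against 4: (-8)p + (-3)(1−p) = −5p − 3.
Setting these equal: 8p − 9 = −5p − 3 ⇒ 13p = 6 ⇒ p = 6/13, and the value is (8)·(6/13) − 9 = -69/13.
For Column: with q = P(1), equating A's and B's payoffs gives 7q − 8 = −6q − 3 ⇒ q = 5/13.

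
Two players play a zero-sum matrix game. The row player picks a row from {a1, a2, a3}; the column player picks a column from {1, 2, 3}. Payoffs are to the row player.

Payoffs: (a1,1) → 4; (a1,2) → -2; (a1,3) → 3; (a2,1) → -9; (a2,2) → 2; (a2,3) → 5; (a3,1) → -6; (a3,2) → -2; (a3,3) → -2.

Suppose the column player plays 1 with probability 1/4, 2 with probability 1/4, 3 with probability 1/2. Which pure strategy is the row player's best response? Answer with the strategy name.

a1

Expected payoff of a1: (1/4)·4 + (1/4)·(-2) + (1/2)·3 = 2.
Expected payoff of a2: (1/4)·(-9) + (1/4)·2 + (1/2)·5 = 3/4.
Expected payoff of a3: (1/4)·(-6) + (1/4)·(-2) + (1/2)·(-2) = -3.
The largest is 2, so the row player's best response is a1.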